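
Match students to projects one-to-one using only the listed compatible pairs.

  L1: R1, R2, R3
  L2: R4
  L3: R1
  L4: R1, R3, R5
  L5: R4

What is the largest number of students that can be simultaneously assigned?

Unit-capacity flow: source→left, listed edges, right→sink; max matching = max flow.
Augmenting path L1→R1 (+1); matched 1.
Augmenting path L2→R4 (+1); matched 2.
Augmenting path L4→R3 (+1); matched 3.
Augmenting path L3→R1→L1→R2 (+1); matched 4.
No augmenting path remains; maximum matching = 4.
König certificate: {L1, L3, L4, R4} is a vertex cover of size 4 (every listed pair touches it), so no matching can be larger.

4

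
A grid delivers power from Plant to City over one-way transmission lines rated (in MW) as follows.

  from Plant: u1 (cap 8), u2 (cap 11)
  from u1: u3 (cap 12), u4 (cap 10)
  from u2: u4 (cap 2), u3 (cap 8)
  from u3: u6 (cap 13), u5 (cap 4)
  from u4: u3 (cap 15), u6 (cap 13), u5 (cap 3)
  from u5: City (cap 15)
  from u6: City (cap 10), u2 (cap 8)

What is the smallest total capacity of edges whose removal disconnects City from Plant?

17

Augment Plant→u1→u3→u5→City: bottleneck 4, flow now 4.
Augment Plant→u1→u3→u6→City: bottleneck 4, flow now 8.
Augment Plant→u2→u3→u6→City: bottleneck 6, flow now 14.
Augment Plant→u2→u4→u5→City: bottleneck 2, flow now 16.
Augment Plant→u2→u3→u1→u4→u5→City: bottleneck 1, flow now 17. (uses reverse residual edge)
No augmenting path remains; maximum flow = 17.
By max-flow min-cut, the minimum cut capacity equals the max flow.
In the residual graph, reachable from Plant: {Plant, u1, u2, u3, u4, u6}.
Min-cut edges: u3→u5 (4), u4→u5 (3), u6→City (10); capacity 4 + 3 + 10 = 17.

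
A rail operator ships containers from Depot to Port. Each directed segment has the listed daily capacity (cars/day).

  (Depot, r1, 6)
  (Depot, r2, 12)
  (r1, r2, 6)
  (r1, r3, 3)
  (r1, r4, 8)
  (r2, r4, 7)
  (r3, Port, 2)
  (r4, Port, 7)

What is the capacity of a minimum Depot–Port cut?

9

Augment Depot→r1→r3→Port: bottleneck 2, flow now 2.
Augment Depot→r1→r4→Port: bottleneck 4, flow now 6.
Augment Depot→r2→r4→Port: bottleneck 3, flow now 9.
No augmenting path remains; maximum flow = 9.
By max-flow min-cut, the minimum cut capacity equals the max flow.
In the residual graph, reachable from Depot: {Depot, r1, r2, r3, r4}.
Min-cut edges: r3→Port (2), r4→Port (7); capacity 2 + 7 = 9.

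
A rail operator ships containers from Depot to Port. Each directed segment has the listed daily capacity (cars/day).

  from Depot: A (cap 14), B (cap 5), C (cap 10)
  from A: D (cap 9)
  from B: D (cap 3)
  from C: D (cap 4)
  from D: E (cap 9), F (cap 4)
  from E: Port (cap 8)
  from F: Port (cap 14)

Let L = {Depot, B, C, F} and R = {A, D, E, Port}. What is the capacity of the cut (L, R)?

35

Edges leaving {Depot, B, C, F}: Depot→A (14), B→D (3), C→D (4), F→Port (14).
Cut capacity = 14 + 3 + 4 + 14 = 35.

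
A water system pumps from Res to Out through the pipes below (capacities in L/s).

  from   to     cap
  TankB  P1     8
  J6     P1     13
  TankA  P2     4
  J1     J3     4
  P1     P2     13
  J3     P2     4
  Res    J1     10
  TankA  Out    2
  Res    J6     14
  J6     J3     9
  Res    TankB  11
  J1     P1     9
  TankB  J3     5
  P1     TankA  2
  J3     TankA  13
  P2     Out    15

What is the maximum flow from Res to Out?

17

Augment Res→J1→P1→P2→Out: bottleneck 9, flow now 9.
Augment Res→J1→J3→P2→Out: bottleneck 1, flow now 10.
Augment Res→TankB→P1→P2→Out: bottleneck 4, flow now 14.
Augment Res→TankB→P1→TankA→Out: bottleneck 2, flow now 16.
Augment Res→TankB→J3→P2→Out: bottleneck 1, flow now 17.
No augmenting path remains; maximum flow = 17.
In the residual graph, reachable from Res: {Res, J1, TankB, J6, P1, J3, P2, TankA}.
Min-cut edges: P2→Out (15), TankA→Out (2); capacity 15 + 2 = 17.
This cut is saturated, so no flow can exceed 17.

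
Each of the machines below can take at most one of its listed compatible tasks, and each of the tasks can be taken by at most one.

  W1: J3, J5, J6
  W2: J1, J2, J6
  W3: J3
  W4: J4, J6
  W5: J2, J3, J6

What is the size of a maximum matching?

Unit-capacity flow: source→left, listed edges, right→sink; max matching = max flow.
Augmenting path W1→J3 (+1); matched 1.
Augmenting path W2→J1 (+1); matched 2.
Augmenting path W4→J4 (+1); matched 3.
Augmenting path W5→J2 (+1); matched 4.
Augmenting path W3→J3→W1→J5 (+1); matched 5.
No augmenting path remains; maximum matching = 5.
König certificate: {W1, W2, W3, W4, W5} is a vertex cover of size 5 (every listed pair touches it), so no matching can be larger.

5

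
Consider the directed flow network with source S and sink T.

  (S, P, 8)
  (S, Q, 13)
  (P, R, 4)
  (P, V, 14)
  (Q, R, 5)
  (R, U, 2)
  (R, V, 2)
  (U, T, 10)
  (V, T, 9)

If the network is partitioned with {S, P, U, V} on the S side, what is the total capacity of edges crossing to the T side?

36

Edges leaving {S, P, U, V}: S→Q (13), P→R (4), U→T (10), V→T (9).
Cut capacity = 13 + 4 + 10 + 9 = 36.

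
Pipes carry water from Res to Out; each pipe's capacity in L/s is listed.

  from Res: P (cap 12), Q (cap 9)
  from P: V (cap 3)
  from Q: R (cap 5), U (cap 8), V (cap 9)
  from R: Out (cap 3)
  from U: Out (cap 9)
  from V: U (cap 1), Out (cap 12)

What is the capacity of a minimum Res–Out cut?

Augment Res→P→V→Out: bottleneck 3, flow now 3.
Augment Res→Q→R→Out: bottleneck 3, flow now 6.
Augment Res→Q→U→Out: bottleneck 6, flow now 12.
No augmenting path remains; maximum flow = 12.
By max-flow min-cut, the minimum cut capacity equals the max flow.
In the residual graph, reachable from Res: {Res, P}.
Min-cut edges: Res→Q (9), P→V (3); capacity 9 + 3 = 12.

12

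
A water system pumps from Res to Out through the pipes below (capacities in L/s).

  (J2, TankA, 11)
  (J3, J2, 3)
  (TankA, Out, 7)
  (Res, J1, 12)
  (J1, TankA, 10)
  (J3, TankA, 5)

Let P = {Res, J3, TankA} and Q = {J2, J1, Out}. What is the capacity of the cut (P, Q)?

Edges leaving {Res, J3, TankA}: Res→J1 (12), J3→J2 (3), TankA→Out (7).
Cut capacity = 12 + 3 + 7 = 22.

22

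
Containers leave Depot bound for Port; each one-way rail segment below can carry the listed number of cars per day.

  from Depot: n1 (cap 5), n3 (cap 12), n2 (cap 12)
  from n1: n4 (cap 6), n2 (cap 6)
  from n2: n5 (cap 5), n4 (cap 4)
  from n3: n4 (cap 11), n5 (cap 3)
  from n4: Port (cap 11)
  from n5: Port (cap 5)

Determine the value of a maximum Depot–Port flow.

Augment Depot→n1→n4→Port: bottleneck 5, flow now 5.
Augment Depot→n2→n4→Port: bottleneck 4, flow now 9.
Augment Depot→n2→n5→Port: bottleneck 5, flow now 14.
Augment Depot→n3→n4→Port: bottleneck 2, flow now 16.
No augmenting path remains; maximum flow = 16.
In the residual graph, reachable from Depot: {Depot, n1, n2, n3, n4, n5}.
Min-cut edges: n4→Port (11), n5→Port (5); capacity 11 + 5 = 16.
This cut is saturated, so no flow can exceed 16.

16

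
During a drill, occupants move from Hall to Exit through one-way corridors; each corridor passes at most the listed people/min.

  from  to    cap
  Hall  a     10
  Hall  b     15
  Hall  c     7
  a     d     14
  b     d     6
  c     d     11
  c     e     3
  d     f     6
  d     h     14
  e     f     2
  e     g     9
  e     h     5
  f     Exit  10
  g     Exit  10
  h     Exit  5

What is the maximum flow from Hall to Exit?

14

Augment Hall→a→d→f→Exit: bottleneck 6, flow now 6.
Augment Hall→a→d→h→Exit: bottleneck 4, flow now 10.
Augment Hall→b→d→h→Exit: bottleneck 1, flow now 11.
Augment Hall→c→e→f→Exit: bottleneck 2, flow now 13.
Augment Hall→c→e→g→Exit: bottleneck 1, flow now 14.
No augmenting path remains; maximum flow = 14.
In the residual graph, reachable from Hall: {Hall, a, b, c, d, h}.
Min-cut edges: c→e (3), d→f (6), h→Exit (5); capacity 3 + 6 + 5 = 14.
This cut is saturated, so no flow can exceed 14.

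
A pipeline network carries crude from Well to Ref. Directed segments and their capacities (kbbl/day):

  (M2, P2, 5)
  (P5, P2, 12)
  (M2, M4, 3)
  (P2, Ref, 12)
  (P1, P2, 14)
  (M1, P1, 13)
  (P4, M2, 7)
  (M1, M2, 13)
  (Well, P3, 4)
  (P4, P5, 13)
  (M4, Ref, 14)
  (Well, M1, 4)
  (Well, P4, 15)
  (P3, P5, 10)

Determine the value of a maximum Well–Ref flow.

15

Augment Well→M1→P1→P2→Ref: bottleneck 4, flow now 4.
Augment Well→P3→P5→P2→Ref: bottleneck 4, flow now 8.
Augment Well→P4→P5→P2→Ref: bottleneck 4, flow now 12.
Augment Well→P4→M2→M4→Ref: bottleneck 3, flow now 15.
No augmenting path remains; maximum flow = 15.
In the residual graph, reachable from Well: {Well, M1, P3, P4, P5, P1, M2, P2}.
Min-cut edges: M2→M4 (3), P2→Ref (12); capacity 3 + 12 = 15.
This cut is saturated, so no flow can exceed 15.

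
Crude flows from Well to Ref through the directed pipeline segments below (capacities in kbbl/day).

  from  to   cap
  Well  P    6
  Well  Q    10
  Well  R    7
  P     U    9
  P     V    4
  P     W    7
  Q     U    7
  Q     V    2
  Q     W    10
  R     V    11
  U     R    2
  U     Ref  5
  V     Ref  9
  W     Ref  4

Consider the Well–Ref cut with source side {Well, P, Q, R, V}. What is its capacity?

Edges leaving {Well, P, Q, R, V}: P→U (9), P→W (7), Q→U (7), Q→W (10), V→Ref (9).
Cut capacity = 9 + 7 + 7 + 10 + 9 = 42.

42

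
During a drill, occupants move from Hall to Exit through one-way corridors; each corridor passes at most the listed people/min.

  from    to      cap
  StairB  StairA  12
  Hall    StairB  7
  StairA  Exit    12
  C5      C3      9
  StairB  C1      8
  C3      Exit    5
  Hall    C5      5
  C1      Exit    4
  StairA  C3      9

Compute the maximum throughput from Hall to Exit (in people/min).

Augment Hall→C5→C3→Exit: bottleneck 5, flow now 5.
Augment Hall→StairB→C1→Exit: bottleneck 4, flow now 9.
Augment Hall→StairB→StairA→Exit: bottleneck 3, flow now 12.
No augmenting path remains; maximum flow = 12.
In the residual graph, reachable from Hall: {Hall}.
Min-cut edges: Hall→C5 (5), Hall→StairB (7); capacity 5 + 7 = 12.
This cut is saturated, so no flow can exceed 12.

12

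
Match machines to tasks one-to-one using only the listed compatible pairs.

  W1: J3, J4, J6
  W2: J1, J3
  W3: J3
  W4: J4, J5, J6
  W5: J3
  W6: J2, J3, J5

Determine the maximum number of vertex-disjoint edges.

Unit-capacity flow: source→left, listed edges, right→sink; max matching = max flow.
Augmenting path W1→J3 (+1); matched 1.
Augmenting path W2→J1 (+1); matched 2.
Augmenting path W4→J4 (+1); matched 3.
Augmenting path W6→J2 (+1); matched 4.
Augmenting path W3→J3→W1→J6 (+1); matched 5.
No augmenting path remains; maximum matching = 5.
König certificate: {W1, W2, W4, W6, J3} is a vertex cover of size 5 (every listed pair touches it), so no matching can be larger.

5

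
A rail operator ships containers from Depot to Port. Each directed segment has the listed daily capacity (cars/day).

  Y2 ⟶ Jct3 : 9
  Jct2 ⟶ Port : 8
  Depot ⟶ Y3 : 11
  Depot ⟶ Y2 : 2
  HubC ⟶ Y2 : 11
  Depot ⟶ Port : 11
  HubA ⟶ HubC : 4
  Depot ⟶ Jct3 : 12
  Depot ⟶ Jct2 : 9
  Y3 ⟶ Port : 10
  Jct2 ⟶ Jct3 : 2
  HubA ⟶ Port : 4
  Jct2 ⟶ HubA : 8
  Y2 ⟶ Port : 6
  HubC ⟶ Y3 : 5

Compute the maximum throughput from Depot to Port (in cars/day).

Augment Depot→Port: bottleneck 11, flow now 11.
Augment Depot→Jct2→Port: bottleneck 8, flow now 19.
Augment Depot→Y3→Port: bottleneck 10, flow now 29.
Augment Depot→Y2→Port: bottleneck 2, flow now 31.
Augment Depot→Jct2→HubA→Port: bottleneck 1, flow now 32.
No augmenting path remains; maximum flow = 32.
In the residual graph, reachable from Depot: {Depot, Y3, Jct3}.
Min-cut edges: Depot→Jct2 (9), Depot→Y2 (2), Depot→Port (11), Y3→Port (10); capacity 9 + 2 + 11 + 10 = 32.
This cut is saturated, so no flow can exceed 32.

32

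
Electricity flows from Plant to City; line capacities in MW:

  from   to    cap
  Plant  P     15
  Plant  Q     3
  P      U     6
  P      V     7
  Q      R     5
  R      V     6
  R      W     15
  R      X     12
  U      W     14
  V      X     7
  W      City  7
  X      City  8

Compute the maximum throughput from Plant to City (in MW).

15

Augment Plant→P→U→W→City: bottleneck 6, flow now 6.
Augment Plant→P→V→X→City: bottleneck 7, flow now 13.
Augment Plant→Q→R→W→City: bottleneck 1, flow now 14.
Augment Plant→Q→R→X→City: bottleneck 1, flow now 15.
No augmenting path remains; maximum flow = 15.
In the residual graph, reachable from Plant: {Plant, P, Q, R, U, V, W, X}.
Min-cut edges: W→City (7), X→City (8); capacity 7 + 8 = 15.
This cut is saturated, so no flow can exceed 15.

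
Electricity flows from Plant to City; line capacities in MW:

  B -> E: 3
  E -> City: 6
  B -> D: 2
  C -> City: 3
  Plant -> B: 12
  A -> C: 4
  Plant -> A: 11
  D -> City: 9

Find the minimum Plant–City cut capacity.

8

Augment Plant→A→C→City: bottleneck 3, flow now 3.
Augment Plant→B→D→City: bottleneck 2, flow now 5.
Augment Plant→B→E→City: bottleneck 3, flow now 8.
No augmenting path remains; maximum flow = 8.
By max-flow min-cut, the minimum cut capacity equals the max flow.
In the residual graph, reachable from Plant: {Plant, A, B, C}.
Min-cut edges: B→D (2), B→E (3), C→City (3); capacity 2 + 3 + 3 = 8.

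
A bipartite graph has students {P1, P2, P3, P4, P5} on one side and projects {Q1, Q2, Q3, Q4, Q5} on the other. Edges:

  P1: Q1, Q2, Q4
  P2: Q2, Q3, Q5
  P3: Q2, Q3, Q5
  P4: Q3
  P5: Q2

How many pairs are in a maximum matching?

4

Unit-capacity flow: source→left, listed edges, right→sink; max matching = max flow.
Augmenting path P1→Q1 (+1); matched 1.
Augmenting path P2→Q2 (+1); matched 2.
Augmenting path P3→Q3 (+1); matched 3.
Augmenting path P4→Q3→P3→Q5 (+1); matched 4.
No augmenting path remains; maximum matching = 4.
König certificate: {P1, Q2, Q3, Q5} is a vertex cover of size 4 (every listed pair touches it), so no matching can be larger.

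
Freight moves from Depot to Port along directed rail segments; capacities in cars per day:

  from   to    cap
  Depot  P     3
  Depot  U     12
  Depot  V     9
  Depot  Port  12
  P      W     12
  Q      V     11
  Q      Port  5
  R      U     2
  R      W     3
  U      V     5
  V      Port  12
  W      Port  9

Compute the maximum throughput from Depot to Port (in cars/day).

27

Augment Depot→Port: bottleneck 12, flow now 12.
Augment Depot→V→Port: bottleneck 9, flow now 21.
Augment Depot→P→W→Port: bottleneck 3, flow now 24.
Augment Depot→U→V→Port: bottleneck 3, flow now 27.
No augmenting path remains; maximum flow = 27.
In the residual graph, reachable from Depot: {Depot, U, V}.
Min-cut edges: Depot→P (3), Depot→Port (12), V→Port (12); capacity 3 + 12 + 12 = 27.
This cut is saturated, so no flow can exceed 27.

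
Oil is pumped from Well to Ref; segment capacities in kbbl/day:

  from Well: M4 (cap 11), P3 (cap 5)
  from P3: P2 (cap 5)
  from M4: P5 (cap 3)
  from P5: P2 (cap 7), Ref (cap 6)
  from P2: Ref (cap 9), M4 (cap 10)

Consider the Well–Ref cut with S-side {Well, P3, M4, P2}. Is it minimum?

Given cut capacity: 3 + 9 = 12.
Augment Well→P3→P2→Ref: bottleneck 5, flow now 5.
Augment Well→M4→P5→Ref: bottleneck 3, flow now 8.
No augmenting path remains; maximum flow = 8.
In the residual graph, reachable from Well: {Well, M4}.
Min-cut edges: Well→P3 (5), M4→P5 (3); capacity 5 + 3 = 8.
Cut capacity 12 exceeds the max flow 8, so it is not minimum.

No — its capacity is 12, but the minimum cut has capacity 8.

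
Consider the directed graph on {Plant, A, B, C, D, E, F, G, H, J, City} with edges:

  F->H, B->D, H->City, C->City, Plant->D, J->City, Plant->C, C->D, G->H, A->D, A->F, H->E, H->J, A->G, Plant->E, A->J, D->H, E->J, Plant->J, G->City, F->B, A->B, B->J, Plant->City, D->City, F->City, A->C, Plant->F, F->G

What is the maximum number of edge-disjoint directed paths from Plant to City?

Assign every edge capacity 1; by Menger, the answer equals the max flow.
Path Plant→City (+1); total 1.
Path Plant→C→City (+1); total 2.
Path Plant→D→City (+1); total 3.
Path Plant→F→City (+1); total 4.
Path Plant→J→City (+1); total 5.
No residual Plant→City path; max flow = 5.
Certifying cut of size 5: {J→City, Plant→C, Plant→City, Plant→D, Plant→F}.

5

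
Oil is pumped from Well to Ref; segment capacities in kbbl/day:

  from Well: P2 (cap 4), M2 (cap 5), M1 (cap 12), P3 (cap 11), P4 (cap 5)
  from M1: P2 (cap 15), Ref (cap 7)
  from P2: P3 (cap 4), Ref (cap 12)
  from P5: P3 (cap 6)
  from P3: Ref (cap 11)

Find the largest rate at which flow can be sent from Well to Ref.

27

Augment Well→M1→Ref: bottleneck 7, flow now 7.
Augment Well→P2→Ref: bottleneck 4, flow now 11.
Augment Well→P3→Ref: bottleneck 11, flow now 22.
Augment Well→M1→P2→Ref: bottleneck 5, flow now 27.
No augmenting path remains; maximum flow = 27.
In the residual graph, reachable from Well: {Well, M2, P4}.
Min-cut edges: Well→M1 (12), Well→P2 (4), Well→P3 (11); capacity 12 + 4 + 11 = 27.
This cut is saturated, so no flow can exceed 27.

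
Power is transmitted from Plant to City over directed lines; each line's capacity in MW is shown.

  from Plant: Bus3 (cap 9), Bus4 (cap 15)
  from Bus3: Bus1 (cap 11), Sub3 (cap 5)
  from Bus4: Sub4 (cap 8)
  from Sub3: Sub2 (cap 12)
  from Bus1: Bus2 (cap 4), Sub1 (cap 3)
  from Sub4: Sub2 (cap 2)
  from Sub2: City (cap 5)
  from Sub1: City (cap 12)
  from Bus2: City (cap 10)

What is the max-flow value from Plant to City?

11

Augment Plant→Bus3→Sub3→Sub2→City: bottleneck 5, flow now 5.
Augment Plant→Bus3→Bus1→Sub1→City: bottleneck 3, flow now 8.
Augment Plant→Bus3→Bus1→Bus2→City: bottleneck 1, flow now 9.
Augment Plant→Bus4→Sub4→Sub2→Sub3→Bus3→Bus1→Bus2→City: bottleneck 2, flow now 11. (uses reverse residual edge)
No augmenting path remains; maximum flow = 11.
In the residual graph, reachable from Plant: {Plant, Bus4, Sub4}.
Min-cut edges: Plant→Bus3 (9), Sub4→Sub2 (2); capacity 9 + 2 = 11.
This cut is saturated, so no flow can exceed 11.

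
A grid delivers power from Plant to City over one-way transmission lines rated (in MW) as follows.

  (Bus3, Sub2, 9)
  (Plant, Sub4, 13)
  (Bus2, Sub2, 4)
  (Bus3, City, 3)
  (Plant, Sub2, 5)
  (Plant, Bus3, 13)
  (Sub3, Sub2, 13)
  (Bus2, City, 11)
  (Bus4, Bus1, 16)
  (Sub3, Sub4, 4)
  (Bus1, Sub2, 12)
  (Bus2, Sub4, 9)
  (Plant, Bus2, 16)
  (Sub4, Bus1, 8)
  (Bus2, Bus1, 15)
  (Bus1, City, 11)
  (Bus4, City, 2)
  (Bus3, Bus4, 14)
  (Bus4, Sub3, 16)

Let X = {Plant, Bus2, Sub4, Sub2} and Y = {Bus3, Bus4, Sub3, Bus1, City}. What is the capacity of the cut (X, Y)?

Edges leaving {Plant, Bus2, Sub4, Sub2}: Plant→Bus3 (13), Bus2→Bus1 (15), Bus2→City (11), Sub4→Bus1 (8).
Cut capacity = 13 + 15 + 11 + 8 = 47.

47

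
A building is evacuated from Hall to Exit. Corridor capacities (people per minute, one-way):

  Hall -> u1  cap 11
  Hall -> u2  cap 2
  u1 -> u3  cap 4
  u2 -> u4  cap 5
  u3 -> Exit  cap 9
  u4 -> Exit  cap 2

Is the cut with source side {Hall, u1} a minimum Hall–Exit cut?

Given cut capacity: 2 + 4 = 6.
Augment Hall→u1→u3→Exit: bottleneck 4, flow now 4.
Augment Hall→u2→u4→Exit: bottleneck 2, flow now 6.
No augmenting path remains; maximum flow = 6.
Cut capacity 6 equals the max flow, so it is a minimum cut.

Yes — it is a minimum cut (capacity 6).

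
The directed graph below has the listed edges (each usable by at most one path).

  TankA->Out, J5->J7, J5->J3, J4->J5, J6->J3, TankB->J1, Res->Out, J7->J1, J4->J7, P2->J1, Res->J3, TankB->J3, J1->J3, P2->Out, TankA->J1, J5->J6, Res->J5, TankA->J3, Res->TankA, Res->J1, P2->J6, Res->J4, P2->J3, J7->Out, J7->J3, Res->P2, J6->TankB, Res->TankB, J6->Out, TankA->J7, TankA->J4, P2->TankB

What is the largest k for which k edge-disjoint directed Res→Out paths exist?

5

Assign every edge capacity 1; by Menger, the answer equals the max flow.
Path Res→Out (+1); total 1.
Path Res→P2→Out (+1); total 2.
Path Res→TankA→Out (+1); total 3.
Path Res→J5→J6→Out (+1); total 4.
Path Res→J4→J7→Out (+1); total 5.
No residual Res→Out path; max flow = 5.
Certifying cut of size 5: {Res→J4, Res→J5, Res→Out, Res→P2, Res→TankA}.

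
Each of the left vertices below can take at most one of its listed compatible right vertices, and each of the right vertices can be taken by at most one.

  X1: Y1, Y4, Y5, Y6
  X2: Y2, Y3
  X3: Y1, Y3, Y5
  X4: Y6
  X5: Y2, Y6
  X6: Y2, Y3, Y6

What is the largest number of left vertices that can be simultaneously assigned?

5

Unit-capacity flow: source→left, listed edges, right→sink; max matching = max flow.
Augmenting path X1→Y1 (+1); matched 1.
Augmenting path X2→Y2 (+1); matched 2.
Augmenting path X3→Y3 (+1); matched 3.
Augmenting path X4→Y6 (+1); matched 4.
Augmenting path X6→Y3→X3→Y5 (+1); matched 5.
No augmenting path remains; maximum matching = 5.
König certificate: {X1, X3, Y2, Y3, Y6} is a vertex cover of size 5 (every listed pair touches it), so no matching can be larger.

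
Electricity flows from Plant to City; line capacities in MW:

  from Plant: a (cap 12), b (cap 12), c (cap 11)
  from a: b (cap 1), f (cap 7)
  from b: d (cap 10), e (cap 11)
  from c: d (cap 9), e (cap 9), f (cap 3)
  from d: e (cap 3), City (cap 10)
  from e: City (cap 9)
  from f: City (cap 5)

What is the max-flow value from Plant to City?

Augment Plant→a→f→City: bottleneck 5, flow now 5.
Augment Plant→b→d→City: bottleneck 10, flow now 15.
Augment Plant→b→e→City: bottleneck 2, flow now 17.
Augment Plant→c→e→City: bottleneck 7, flow now 24.
No augmenting path remains; maximum flow = 24.
In the residual graph, reachable from Plant: {Plant, a, b, c, d, e, f}.
Min-cut edges: d→City (10), e→City (9), f→City (5); capacity 10 + 9 + 5 = 24.
This cut is saturated, so no flow can exceed 24.

24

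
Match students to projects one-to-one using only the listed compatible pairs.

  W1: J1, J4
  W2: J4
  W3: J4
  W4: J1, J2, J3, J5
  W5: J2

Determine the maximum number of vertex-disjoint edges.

Unit-capacity flow: source→left, listed edges, right→sink; max matching = max flow.
Augmenting path W1→J1 (+1); matched 1.
Augmenting path W2→J4 (+1); matched 2.
Augmenting path W4→J2 (+1); matched 3.
Augmenting path W5→J2→W4→J3 (+1); matched 4.
No augmenting path remains; maximum matching = 4.
König certificate: {W1, W4, W5, J4} is a vertex cover of size 4 (every listed pair touches it), so no matching can be larger.

4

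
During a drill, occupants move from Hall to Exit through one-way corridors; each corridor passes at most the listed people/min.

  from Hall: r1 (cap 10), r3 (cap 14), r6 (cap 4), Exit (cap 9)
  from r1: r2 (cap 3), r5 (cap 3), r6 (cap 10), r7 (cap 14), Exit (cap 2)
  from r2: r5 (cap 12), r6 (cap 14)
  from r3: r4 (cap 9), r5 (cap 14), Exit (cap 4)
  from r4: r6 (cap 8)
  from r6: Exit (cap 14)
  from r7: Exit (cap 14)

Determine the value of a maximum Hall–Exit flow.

Augment Hall→Exit: bottleneck 9, flow now 9.
Augment Hall→r1→Exit: bottleneck 2, flow now 11.
Augment Hall→r3→Exit: bottleneck 4, flow now 15.
Augment Hall→r6→Exit: bottleneck 4, flow now 19.
Augment Hall→r1→r6→Exit: bottleneck 8, flow now 27.
Augment Hall→r3→r4→r6→Exit: bottleneck 2, flow now 29.
Augment Hall→r3→r4→r6→r1→r7→Exit: bottleneck 6, flow now 35. (uses reverse residual edge)
No augmenting path remains; maximum flow = 35.
In the residual graph, reachable from Hall: {Hall, r3, r4, r5}.
Min-cut edges: Hall→r1 (10), Hall→r6 (4), Hall→Exit (9), r3→Exit (4), r4→r6 (8); capacity 10 + 4 + 9 + 4 + 8 = 35.
This cut is saturated, so no flow can exceed 35.

35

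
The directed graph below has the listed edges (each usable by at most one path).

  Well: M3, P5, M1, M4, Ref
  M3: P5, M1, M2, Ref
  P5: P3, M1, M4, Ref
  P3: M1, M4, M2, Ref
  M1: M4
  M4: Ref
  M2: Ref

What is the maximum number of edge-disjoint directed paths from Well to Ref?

Assign every edge capacity 1; by Menger, the answer equals the max flow.
Path Well→Ref (+1); total 1.
Path Well→M3→Ref (+1); total 2.
Path Well→P5→Ref (+1); total 3.
Path Well→M4→Ref (+1); total 4.
No residual Well→Ref path; max flow = 4.
Certifying cut of size 4: {M4→Ref, Well→M3, Well→P5, Well→Ref}.

4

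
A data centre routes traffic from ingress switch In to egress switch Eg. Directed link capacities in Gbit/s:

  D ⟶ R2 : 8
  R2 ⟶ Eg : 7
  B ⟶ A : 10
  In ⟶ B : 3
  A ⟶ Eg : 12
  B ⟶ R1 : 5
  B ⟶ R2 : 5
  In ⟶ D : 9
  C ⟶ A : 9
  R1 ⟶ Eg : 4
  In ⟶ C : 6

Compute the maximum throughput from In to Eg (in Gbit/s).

Augment In→B→R2→Eg: bottleneck 3, flow now 3.
Augment In→C→A→Eg: bottleneck 6, flow now 9.
Augment In→D→R2→Eg: bottleneck 4, flow now 13.
Augment In→D→R2→B→A→Eg: bottleneck 3, flow now 16. (uses reverse residual edge)
No augmenting path remains; maximum flow = 16.
In the residual graph, reachable from In: {In, D, R2}.
Min-cut edges: In→B (3), In→C (6), R2→Eg (7); capacity 3 + 6 + 7 = 16.
This cut is saturated, so no flow can exceed 16.

16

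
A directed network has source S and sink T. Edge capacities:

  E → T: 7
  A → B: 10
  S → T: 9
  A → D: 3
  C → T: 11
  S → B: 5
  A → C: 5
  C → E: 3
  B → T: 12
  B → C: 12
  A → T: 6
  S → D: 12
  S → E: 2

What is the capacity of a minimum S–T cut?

16

Augment S→T: bottleneck 9, flow now 9.
Augment S→B→T: bottleneck 5, flow now 14.
Augment S→E→T: bottleneck 2, flow now 16.
No augmenting path remains; maximum flow = 16.
By max-flow min-cut, the minimum cut capacity equals the max flow.
In the residual graph, reachable from S: {S, D}.
Min-cut edges: S→B (5), S→E (2), S→T (9); capacity 5 + 2 + 9 = 16.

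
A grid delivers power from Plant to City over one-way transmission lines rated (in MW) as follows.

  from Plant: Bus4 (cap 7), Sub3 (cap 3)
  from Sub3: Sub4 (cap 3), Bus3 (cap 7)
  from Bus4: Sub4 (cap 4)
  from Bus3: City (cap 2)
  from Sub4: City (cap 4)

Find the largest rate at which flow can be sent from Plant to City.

6

Augment Plant→Sub3→Bus3→City: bottleneck 2, flow now 2.
Augment Plant→Sub3→Sub4→City: bottleneck 1, flow now 3.
Augment Plant→Bus4→Sub4→City: bottleneck 3, flow now 6.
No augmenting path remains; maximum flow = 6.
In the residual graph, reachable from Plant: {Plant, Sub3, Bus4, Bus3, Sub4}.
Min-cut edges: Bus3→City (2), Sub4→City (4); capacity 2 + 4 = 6.
This cut is saturated, so no flow can exceed 6.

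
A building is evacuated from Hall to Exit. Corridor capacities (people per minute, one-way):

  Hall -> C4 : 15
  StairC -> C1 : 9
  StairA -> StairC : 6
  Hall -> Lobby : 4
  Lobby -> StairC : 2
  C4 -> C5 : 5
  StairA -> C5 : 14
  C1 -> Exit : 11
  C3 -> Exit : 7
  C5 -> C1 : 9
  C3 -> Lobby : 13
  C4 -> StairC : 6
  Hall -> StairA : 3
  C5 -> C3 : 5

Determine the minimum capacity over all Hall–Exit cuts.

Augment Hall→StairA→StairC→C1→Exit: bottleneck 3, flow now 3.
Augment Hall→C4→StairC→C1→Exit: bottleneck 6, flow now 9.
Augment Hall→C4→C5→C1→Exit: bottleneck 2, flow now 11.
Augment Hall→C4→C5→C3→Exit: bottleneck 3, flow now 14.
Augment Hall→Lobby→StairC→StairA→C5→C3→Exit: bottleneck 2, flow now 16. (uses reverse residual edge)
No augmenting path remains; maximum flow = 16.
By max-flow min-cut, the minimum cut capacity equals the max flow.
In the residual graph, reachable from Hall: {Hall, C4, Lobby}.
Min-cut edges: Hall→StairA (3), C4→StairC (6), C4→C5 (5), Lobby→StairC (2); capacity 3 + 6 + 5 + 2 = 16.

16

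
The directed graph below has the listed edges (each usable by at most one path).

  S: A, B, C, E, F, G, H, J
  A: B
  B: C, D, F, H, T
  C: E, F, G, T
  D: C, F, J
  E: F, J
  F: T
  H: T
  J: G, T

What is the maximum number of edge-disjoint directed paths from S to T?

Assign every edge capacity 1; by Menger, the answer equals the max flow.
Path S→B→T (+1); total 1.
Path S→C→T (+1); total 2.
Path S→F→T (+1); total 3.
Path S→H→T (+1); total 4.
Path S→J→T (+1); total 5.
No residual S→T path; max flow = 5.
Certifying cut of size 5: {B→T, C→T, F→T, H→T, J→T}.

5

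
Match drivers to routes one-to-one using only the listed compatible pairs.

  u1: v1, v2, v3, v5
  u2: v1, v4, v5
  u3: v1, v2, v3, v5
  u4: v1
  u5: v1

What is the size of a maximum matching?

4

Unit-capacity flow: source→left, listed edges, right→sink; max matching = max flow.
Augmenting path u1→v1 (+1); matched 1.
Augmenting path u2→v4 (+1); matched 2.
Augmenting path u3→v2 (+1); matched 3.
Augmenting path u4→v1→u1→v3 (+1); matched 4.
No augmenting path remains; maximum matching = 4.
König certificate: {u1, u2, u3, v1} is a vertex cover of size 4 (every listed pair touches it), so no matching can be larger.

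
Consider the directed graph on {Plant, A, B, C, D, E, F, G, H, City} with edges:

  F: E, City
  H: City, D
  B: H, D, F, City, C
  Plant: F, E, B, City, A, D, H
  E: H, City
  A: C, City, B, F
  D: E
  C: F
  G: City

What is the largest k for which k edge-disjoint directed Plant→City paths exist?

6

Assign every edge capacity 1; by Menger, the answer equals the max flow.
Path Plant→City (+1); total 1.
Path Plant→A→City (+1); total 2.
Path Plant→B→City (+1); total 3.
Path Plant→E→City (+1); total 4.
Path Plant→F→City (+1); total 5.
Path Plant→H→City (+1); total 6.
No residual Plant→City path; max flow = 6.
Certifying cut of size 6: {E→City, H→City, Plant→A, Plant→B, Plant→City, Plant→F}.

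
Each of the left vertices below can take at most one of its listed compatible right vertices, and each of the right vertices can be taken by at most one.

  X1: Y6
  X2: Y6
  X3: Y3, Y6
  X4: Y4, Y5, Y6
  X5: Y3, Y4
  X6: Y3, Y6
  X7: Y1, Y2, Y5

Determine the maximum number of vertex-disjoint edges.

5

Unit-capacity flow: source→left, listed edges, right→sink; max matching = max flow.
Augmenting path X1→Y6 (+1); matched 1.
Augmenting path X3→Y3 (+1); matched 2.
Augmenting path X4→Y4 (+1); matched 3.
Augmenting path X7→Y1 (+1); matched 4.
Augmenting path X5→Y4→X4→Y5 (+1); matched 5.
No augmenting path remains; maximum matching = 5.
König certificate: {X4, X5, X7, Y3, Y6} is a vertex cover of size 5 (every listed pair touches it), so no matching can be larger.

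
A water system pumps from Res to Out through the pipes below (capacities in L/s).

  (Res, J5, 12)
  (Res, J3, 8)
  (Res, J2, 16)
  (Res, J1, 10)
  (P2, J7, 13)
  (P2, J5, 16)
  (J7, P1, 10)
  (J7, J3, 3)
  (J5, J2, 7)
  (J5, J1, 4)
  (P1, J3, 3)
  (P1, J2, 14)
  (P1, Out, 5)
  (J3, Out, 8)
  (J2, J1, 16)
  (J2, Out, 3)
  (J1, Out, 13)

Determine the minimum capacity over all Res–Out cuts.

24

Augment Res→J3→Out: bottleneck 8, flow now 8.
Augment Res→J2→Out: bottleneck 3, flow now 11.
Augment Res→J1→Out: bottleneck 10, flow now 21.
Augment Res→J5→J1→Out: bottleneck 3, flow now 24.
No augmenting path remains; maximum flow = 24.
By max-flow min-cut, the minimum cut capacity equals the max flow.
In the residual graph, reachable from Res: {Res, J5, J2, J1}.
Min-cut edges: Res→J3 (8), J2→Out (3), J1→Out (13); capacity 8 + 3 + 13 = 24.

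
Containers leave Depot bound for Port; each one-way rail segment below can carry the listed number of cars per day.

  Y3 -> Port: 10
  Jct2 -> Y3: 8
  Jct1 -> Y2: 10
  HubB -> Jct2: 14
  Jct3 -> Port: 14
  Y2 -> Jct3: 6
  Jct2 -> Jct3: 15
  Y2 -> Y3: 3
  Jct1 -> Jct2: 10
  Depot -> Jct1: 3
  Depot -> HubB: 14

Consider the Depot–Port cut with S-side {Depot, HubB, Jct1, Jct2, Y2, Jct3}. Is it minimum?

No — its capacity is 25, but the minimum cut has capacity 17.

Given cut capacity: 8 + 3 + 14 = 25.
Augment Depot→HubB→Jct2→Jct3→Port: bottleneck 14, flow now 14.
Augment Depot→Jct1→Jct2→Y3→Port: bottleneck 3, flow now 17.
No augmenting path remains; maximum flow = 17.
In the residual graph, reachable from Depot: {Depot}.
Min-cut edges: Depot→HubB (14), Depot→Jct1 (3); capacity 14 + 3 = 17.
Cut capacity 25 exceeds the max flow 17, so it is not minimum.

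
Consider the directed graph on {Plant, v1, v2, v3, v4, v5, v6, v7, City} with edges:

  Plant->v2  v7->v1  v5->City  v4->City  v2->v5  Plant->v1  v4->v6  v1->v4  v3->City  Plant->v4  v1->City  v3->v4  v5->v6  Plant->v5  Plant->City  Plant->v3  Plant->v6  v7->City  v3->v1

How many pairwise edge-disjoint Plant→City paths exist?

5

Assign every edge capacity 1; by Menger, the answer equals the max flow.
Path Plant→City (+1); total 1.
Path Plant→v1→City (+1); total 2.
Path Plant→v3→City (+1); total 3.
Path Plant→v4→City (+1); total 4.
Path Plant→v5→City (+1); total 5.
No residual Plant→City path; max flow = 5.
Certifying cut of size 5: {Plant→City, Plant→v1, Plant→v3, Plant→v4, v5→City}.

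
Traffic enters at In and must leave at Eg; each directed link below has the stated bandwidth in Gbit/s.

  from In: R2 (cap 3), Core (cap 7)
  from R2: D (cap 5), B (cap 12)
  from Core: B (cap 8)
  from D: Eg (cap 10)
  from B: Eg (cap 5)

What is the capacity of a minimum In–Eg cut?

Augment In→R2→D→Eg: bottleneck 3, flow now 3.
Augment In→Core→B→Eg: bottleneck 5, flow now 8.
No augmenting path remains; maximum flow = 8.
By max-flow min-cut, the minimum cut capacity equals the max flow.
In the residual graph, reachable from In: {In, Core, B}.
Min-cut edges: In→R2 (3), B→Eg (5); capacity 3 + 5 = 8.

8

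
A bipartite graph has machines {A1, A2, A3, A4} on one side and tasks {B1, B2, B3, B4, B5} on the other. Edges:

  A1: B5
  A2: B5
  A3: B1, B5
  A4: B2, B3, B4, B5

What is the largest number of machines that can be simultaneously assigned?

3

Unit-capacity flow: source→left, listed edges, right→sink; max matching = max flow.
Augmenting path A1→B5 (+1); matched 1.
Augmenting path A3→B1 (+1); matched 2.
Augmenting path A4→B2 (+1); matched 3.
No augmenting path remains; maximum matching = 3.
König certificate: {A3, A4, B5} is a vertex cover of size 3 (every listed pair touches it), so no matching can be larger.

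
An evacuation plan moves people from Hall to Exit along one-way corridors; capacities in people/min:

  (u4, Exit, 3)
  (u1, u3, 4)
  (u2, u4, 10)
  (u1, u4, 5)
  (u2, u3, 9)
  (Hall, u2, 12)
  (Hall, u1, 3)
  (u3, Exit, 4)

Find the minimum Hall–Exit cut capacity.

7

Augment Hall→u1→u3→Exit: bottleneck 3, flow now 3.
Augment Hall→u2→u3→Exit: bottleneck 1, flow now 4.
Augment Hall→u2→u4→Exit: bottleneck 3, flow now 7.
No augmenting path remains; maximum flow = 7.
By max-flow min-cut, the minimum cut capacity equals the max flow.
In the residual graph, reachable from Hall: {Hall, u1, u2, u3, u4}.
Min-cut edges: u3→Exit (4), u4→Exit (3); capacity 4 + 3 = 7.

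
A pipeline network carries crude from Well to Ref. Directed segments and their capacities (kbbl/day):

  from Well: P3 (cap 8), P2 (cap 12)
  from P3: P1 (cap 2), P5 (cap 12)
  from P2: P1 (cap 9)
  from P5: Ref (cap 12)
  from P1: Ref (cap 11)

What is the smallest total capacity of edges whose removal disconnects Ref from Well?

Augment Well→P3→P5→Ref: bottleneck 8, flow now 8.
Augment Well→P2→P1→Ref: bottleneck 9, flow now 17.
No augmenting path remains; maximum flow = 17.
By max-flow min-cut, the minimum cut capacity equals the max flow.
In the residual graph, reachable from Well: {Well, P2}.
Min-cut edges: Well→P3 (8), P2→P1 (9); capacity 8 + 9 = 17.

17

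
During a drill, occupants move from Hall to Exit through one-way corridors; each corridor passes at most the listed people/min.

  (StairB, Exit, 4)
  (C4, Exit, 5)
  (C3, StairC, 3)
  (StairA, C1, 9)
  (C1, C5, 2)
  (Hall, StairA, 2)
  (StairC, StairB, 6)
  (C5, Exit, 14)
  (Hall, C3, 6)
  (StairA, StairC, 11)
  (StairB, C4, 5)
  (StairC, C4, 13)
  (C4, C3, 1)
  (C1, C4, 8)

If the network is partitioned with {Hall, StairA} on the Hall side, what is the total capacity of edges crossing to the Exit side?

Edges leaving {Hall, StairA}: Hall→C3 (6), StairA→StairC (11), StairA→C1 (9).
Cut capacity = 6 + 11 + 9 = 26.

26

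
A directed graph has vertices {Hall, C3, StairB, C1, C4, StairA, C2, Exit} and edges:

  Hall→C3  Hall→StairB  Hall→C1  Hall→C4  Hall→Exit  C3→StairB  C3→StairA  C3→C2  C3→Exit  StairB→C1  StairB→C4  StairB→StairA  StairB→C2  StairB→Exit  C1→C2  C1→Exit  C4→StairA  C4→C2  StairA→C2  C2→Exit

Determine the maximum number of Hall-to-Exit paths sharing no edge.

5

Assign every edge capacity 1; by Menger, the answer equals the max flow.
Path Hall→Exit (+1); total 1.
Path Hall→C3→Exit (+1); total 2.
Path Hall→StairB→Exit (+1); total 3.
Path Hall→C1→Exit (+1); total 4.
Path Hall→C4→C2→Exit (+1); total 5.
No residual Hall→Exit path; max flow = 5.
Certifying cut of size 5: {Hall→C1, Hall→C3, Hall→C4, Hall→Exit, Hall→StairB}.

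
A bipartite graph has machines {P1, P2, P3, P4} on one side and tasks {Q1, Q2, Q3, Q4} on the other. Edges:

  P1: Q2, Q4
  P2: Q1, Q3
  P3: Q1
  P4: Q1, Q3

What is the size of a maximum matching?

Unit-capacity flow: source→left, listed edges, right→sink; max matching = max flow.
Augmenting path P1→Q2 (+1); matched 1.
Augmenting path P2→Q1 (+1); matched 2.
Augmenting path P4→Q3 (+1); matched 3.
No augmenting path remains; maximum matching = 3.
König certificate: {P1, Q1, Q3} is a vertex cover of size 3 (every listed pair touches it), so no matching can be larger.

3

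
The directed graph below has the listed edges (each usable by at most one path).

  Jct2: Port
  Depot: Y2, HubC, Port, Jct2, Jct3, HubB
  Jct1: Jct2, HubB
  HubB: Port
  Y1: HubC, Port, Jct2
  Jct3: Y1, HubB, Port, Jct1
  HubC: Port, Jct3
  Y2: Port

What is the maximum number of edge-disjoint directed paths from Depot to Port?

6

Assign every edge capacity 1; by Menger, the answer equals the max flow.
Path Depot→Port (+1); total 1.
Path Depot→Jct3→Port (+1); total 2.
Path Depot→HubC→Port (+1); total 3.
Path Depot→Y2→Port (+1); total 4.
Path Depot→Jct2→Port (+1); total 5.
Path Depot→HubB→Port (+1); total 6.
No residual Depot→Port path; max flow = 6.
Certifying cut of size 6: {Depot→HubB, Depot→HubC, Depot→Jct2, Depot→Jct3, Depot→Port, Depot→Y2}.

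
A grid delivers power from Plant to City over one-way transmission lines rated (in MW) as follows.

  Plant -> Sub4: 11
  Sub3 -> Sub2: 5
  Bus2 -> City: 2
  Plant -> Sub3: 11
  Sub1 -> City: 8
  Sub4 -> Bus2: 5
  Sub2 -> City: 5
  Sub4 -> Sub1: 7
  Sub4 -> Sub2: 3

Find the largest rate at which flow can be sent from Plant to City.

Augment Plant→Sub4→Sub2→City: bottleneck 3, flow now 3.
Augment Plant→Sub4→Sub1→City: bottleneck 7, flow now 10.
Augment Plant→Sub4→Bus2→City: bottleneck 1, flow now 11.
Augment Plant→Sub3→Sub2→City: bottleneck 2, flow now 13.
Augment Plant→Sub3→Sub2→Sub4→Bus2→City: bottleneck 1, flow now 14. (uses reverse residual edge)
No augmenting path remains; maximum flow = 14.
In the residual graph, reachable from Plant: {Plant, Sub4, Sub3, Sub2, Bus2}.
Min-cut edges: Sub4→Sub1 (7), Sub2→City (5), Bus2→City (2); capacity 7 + 5 + 2 = 14.
This cut is saturated, so no flow can exceed 14.

14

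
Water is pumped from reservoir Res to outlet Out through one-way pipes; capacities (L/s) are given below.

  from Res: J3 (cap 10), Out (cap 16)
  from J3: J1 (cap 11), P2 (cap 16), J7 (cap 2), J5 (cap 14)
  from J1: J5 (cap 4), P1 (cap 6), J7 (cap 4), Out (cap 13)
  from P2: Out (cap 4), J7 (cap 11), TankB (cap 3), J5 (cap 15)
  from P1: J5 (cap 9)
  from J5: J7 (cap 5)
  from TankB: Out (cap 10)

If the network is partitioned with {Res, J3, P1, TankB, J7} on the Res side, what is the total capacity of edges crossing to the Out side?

Edges leaving {Res, J3, P1, TankB, J7}: Res→Out (16), J3→J1 (11), J3→P2 (16), J3→J5 (14), P1→J5 (9), TankB→Out (10).
Cut capacity = 16 + 11 + 16 + 14 + 9 + 10 = 76.

76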